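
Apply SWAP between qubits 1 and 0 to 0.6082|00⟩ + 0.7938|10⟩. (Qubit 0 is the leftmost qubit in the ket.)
0.6082|00⟩ + 0.7938|01⟩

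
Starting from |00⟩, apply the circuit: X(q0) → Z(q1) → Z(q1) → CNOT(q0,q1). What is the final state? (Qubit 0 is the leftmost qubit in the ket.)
|11⟩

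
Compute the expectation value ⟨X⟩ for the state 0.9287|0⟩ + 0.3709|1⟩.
0.6889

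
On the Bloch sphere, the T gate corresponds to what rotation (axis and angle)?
Rotation by π/4 around the z-axis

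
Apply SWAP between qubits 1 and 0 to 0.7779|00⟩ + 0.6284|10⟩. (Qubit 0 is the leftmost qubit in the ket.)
0.7779|00⟩ + 0.6284|01⟩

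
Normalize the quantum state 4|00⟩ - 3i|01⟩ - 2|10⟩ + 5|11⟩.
0.5443|00⟩ - (1/√6)i|01⟩ - 0.2722|10⟩ + 0.6804|11⟩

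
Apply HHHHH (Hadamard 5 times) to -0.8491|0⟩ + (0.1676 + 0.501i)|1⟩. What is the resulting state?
(-0.4819 + 0.3543i)|0⟩ + (-0.7189 - 0.3543i)|1⟩

H² = I, so H^5 = H: a single Hadamard. With (a, b) = (-0.8491, (0.1676 + 0.501i)), H gives ((a + b)/√2, (a − b)/√2) = ((-0.4819 + 0.3543i), (-0.7189 - 0.3543i)).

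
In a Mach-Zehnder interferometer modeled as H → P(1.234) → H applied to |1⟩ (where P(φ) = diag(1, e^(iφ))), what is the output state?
(0.3348 - 0.4719i)|0⟩ + (0.6652 + 0.4719i)|1⟩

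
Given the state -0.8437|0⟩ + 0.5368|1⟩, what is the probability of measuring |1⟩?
0.2882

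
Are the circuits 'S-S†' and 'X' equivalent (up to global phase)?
No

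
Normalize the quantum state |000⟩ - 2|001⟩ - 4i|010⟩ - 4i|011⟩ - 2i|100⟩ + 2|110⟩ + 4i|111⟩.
0.128|000⟩ - 0.2561|001⟩ - 0.5121i|010⟩ - 0.5121i|011⟩ - 0.2561i|100⟩ + 0.2561|110⟩ + 0.5121i|111⟩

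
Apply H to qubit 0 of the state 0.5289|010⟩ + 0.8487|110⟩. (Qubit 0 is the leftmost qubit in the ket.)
0.9741|010⟩ - 0.2261|110⟩

H on qubit 0 mixes each pair of kets that differ only in qubit 0: amplitudes (a, b) of (|…0…⟩, |…1…⟩) become ((a + b)/√2, (a − b)/√2). Kets absent from the input have amplitude 0.
(|010⟩, |110⟩): (a, b) = (0.5289, 0.8487) → (0.9741, -0.2261)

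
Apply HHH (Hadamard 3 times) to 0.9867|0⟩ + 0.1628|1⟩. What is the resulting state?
0.8128|0⟩ + 0.5826|1⟩

H² = I, so H^3 = H: a single Hadamard. With (a, b) = (0.9867, 0.1628), H gives ((a + b)/√2, (a − b)/√2) = (0.8128, 0.5826).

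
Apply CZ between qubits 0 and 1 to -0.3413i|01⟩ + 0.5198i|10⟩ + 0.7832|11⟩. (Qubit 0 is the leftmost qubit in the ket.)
-0.3413i|01⟩ + 0.5198i|10⟩ - 0.7832|11⟩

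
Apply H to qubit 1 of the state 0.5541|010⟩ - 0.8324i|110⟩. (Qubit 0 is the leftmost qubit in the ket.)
0.3918|000⟩ - 0.3918|010⟩ - 0.5886i|100⟩ + 0.5886i|110⟩

H on qubit 1 mixes each pair of kets that differ only in qubit 1: amplitudes (a, b) of (|…0…⟩, |…1…⟩) become ((a + b)/√2, (a − b)/√2). Kets absent from the input have amplitude 0.
(|000⟩, |010⟩): (a, b) = (0, 0.5541) → (0.3918, -0.3918)
(|100⟩, |110⟩): (a, b) = (0, -0.8324i) → (-0.5886i, 0.5886i)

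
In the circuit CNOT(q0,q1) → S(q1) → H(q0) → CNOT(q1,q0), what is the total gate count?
4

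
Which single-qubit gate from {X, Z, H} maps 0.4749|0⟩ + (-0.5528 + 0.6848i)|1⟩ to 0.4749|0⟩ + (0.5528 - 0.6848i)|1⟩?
Z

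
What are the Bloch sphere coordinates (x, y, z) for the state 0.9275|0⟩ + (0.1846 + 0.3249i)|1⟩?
(0.3424, 0.6027, 0.7206)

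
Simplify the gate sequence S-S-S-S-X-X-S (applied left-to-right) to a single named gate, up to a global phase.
S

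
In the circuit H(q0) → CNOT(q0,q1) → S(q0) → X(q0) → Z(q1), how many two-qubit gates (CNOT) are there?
1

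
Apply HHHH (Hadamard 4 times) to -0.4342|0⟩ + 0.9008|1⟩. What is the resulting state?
-0.4342|0⟩ + 0.9008|1⟩

H² = I, so an even number of Hadamards cancels: H^4 = I and the state is unchanged.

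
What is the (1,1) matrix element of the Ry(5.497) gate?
-0.9237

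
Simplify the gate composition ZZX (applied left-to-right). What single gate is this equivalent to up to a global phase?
X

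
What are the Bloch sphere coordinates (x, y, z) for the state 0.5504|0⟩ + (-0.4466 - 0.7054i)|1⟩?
(-0.4916, -0.7765, -0.3941)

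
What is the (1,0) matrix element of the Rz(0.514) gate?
0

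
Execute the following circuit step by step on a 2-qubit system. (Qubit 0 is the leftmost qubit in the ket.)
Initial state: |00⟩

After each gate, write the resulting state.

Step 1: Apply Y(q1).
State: i|01⟩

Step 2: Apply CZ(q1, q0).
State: i|01⟩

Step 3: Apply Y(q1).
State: |00⟩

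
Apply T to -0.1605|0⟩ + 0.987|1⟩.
-0.1605|0⟩ + (0.6979 + 0.6979i)|1⟩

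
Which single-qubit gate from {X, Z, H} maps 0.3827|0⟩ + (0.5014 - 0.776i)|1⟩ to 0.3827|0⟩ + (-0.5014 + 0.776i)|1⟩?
Z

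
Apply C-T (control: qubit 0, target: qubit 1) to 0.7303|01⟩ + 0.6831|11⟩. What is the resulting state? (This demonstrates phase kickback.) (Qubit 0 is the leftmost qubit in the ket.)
0.7303|01⟩ + (0.483 + 0.483i)|11⟩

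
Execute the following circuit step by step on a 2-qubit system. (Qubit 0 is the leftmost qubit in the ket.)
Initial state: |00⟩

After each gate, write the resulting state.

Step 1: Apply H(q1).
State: 1/√2|00⟩ + 1/√2|01⟩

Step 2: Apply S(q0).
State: 1/√2|00⟩ + 1/√2|01⟩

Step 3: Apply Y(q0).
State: (1/√2)i|10⟩ + (1/√2)i|11⟩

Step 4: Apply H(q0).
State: (1/2)i|00⟩ + (1/2)i|01⟩ - (1/2)i|10⟩ - (1/2)i|11⟩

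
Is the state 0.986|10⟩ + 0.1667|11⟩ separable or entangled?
Separable

Writing the state as a|00⟩ + b|01⟩ + c|10⟩ + d|11⟩, it is a product state iff ad − bc = 0.
Here (a, b, c, d) = (0, 0, 0.986, 0.1667): ad − bc = (0)(0.1667) − (0)(0.986) = 0, so the state is separable.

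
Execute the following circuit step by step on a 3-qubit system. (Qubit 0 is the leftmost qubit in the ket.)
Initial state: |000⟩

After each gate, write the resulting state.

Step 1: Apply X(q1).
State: |010⟩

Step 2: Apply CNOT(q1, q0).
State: |110⟩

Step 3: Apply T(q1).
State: (1/√2 + (1/√2)i)|110⟩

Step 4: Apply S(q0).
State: (-1/√2 + (1/√2)i)|110⟩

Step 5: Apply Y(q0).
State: (1/√2 + (1/√2)i)|010⟩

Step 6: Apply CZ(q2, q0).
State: (1/√2 + (1/√2)i)|010⟩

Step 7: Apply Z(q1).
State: (-1/√2 - (1/√2)i)|010⟩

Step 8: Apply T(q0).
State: (-1/√2 - (1/√2)i)|010⟩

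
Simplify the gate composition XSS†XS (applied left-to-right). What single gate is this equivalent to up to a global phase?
S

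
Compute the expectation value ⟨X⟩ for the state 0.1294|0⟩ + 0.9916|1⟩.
0.2566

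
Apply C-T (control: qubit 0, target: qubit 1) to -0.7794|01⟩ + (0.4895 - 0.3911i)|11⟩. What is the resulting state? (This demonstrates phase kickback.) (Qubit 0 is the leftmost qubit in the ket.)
-0.7794|01⟩ + (0.6227 + 0.06958i)|11⟩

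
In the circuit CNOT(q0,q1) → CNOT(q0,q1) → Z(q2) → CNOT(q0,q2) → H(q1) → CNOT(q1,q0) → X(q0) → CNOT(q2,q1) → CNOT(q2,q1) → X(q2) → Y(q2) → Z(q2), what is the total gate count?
12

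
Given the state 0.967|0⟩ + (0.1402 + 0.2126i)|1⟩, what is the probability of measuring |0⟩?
0.9351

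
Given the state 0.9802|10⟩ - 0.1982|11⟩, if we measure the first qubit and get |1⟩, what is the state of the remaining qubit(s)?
0.9802|0⟩ - 0.1982|1⟩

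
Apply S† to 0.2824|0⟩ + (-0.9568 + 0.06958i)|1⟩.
0.2824|0⟩ + (0.06958 + 0.9568i)|1⟩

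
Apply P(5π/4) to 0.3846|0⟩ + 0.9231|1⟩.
0.3846|0⟩ + (-0.6527 - 0.6527i)|1⟩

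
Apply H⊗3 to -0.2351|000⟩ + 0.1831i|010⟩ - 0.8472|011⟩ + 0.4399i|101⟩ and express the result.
(-0.3827 + 0.2203i)|000⟩ + (0.2164 - 0.09079i)|001⟩ + (0.2164 + 0.09079i)|010⟩ + (-0.3827 - 0.2203i)|011⟩ + (-0.3827 - 0.09079i)|100⟩ + (0.2164 + 0.2203i)|101⟩ + (0.2164 - 0.2203i)|110⟩ + (-0.3827 + 0.09079i)|111⟩

H⊗3 gives amp(|y⟩) = (1/2√2) Σ_x (−1)^(x·y) amp(|x⟩), where x·y is the number of positions in which both x and y have a 1.
|000⟩: (-0.2351 + 0.1831i - 0.8472 + 0.4399i)/(2√2) = (-0.3827 + 0.2203i)
|001⟩: (-0.2351 + 0.1831i + 0.8472 - 0.4399i)/(2√2) = (0.2164 - 0.09079i)
|010⟩: (-0.2351 - 0.1831i + 0.8472 + 0.4399i)/(2√2) = (0.2164 + 0.09079i)
|011⟩: (-0.2351 - 0.1831i - 0.8472 - 0.4399i)/(2√2) = (-0.3827 - 0.2203i)
|100⟩: (-0.2351 + 0.1831i - 0.8472 - 0.4399i)/(2√2) = (-0.3827 - 0.09079i)
|101⟩: (-0.2351 + 0.1831i + 0.8472 + 0.4399i)/(2√2) = (0.2164 + 0.2203i)
|110⟩: (-0.2351 - 0.1831i + 0.8472 - 0.4399i)/(2√2) = (0.2164 - 0.2203i)
|111⟩: (-0.2351 - 0.1831i - 0.8472 + 0.4399i)/(2√2) = (-0.3827 + 0.09079i)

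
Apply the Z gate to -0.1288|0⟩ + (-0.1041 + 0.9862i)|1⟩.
-0.1288|0⟩ + (0.1041 - 0.9862i)|1⟩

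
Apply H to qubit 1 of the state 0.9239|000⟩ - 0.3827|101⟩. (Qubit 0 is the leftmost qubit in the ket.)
0.6533|000⟩ + 0.6533|010⟩ - 0.2706|101⟩ - 0.2706|111⟩

H on qubit 1 mixes each pair of kets that differ only in qubit 1: amplitudes (a, b) of (|…0…⟩, |…1…⟩) become ((a + b)/√2, (a − b)/√2). Kets absent from the input have amplitude 0.
(|000⟩, |010⟩): (a, b) = (0.9239, 0) → (0.6533, 0.6533)
(|101⟩, |111⟩): (a, b) = (-0.3827, 0) → (-0.2706, -0.2706)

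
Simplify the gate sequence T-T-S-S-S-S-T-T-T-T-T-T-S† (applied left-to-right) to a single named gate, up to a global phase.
S†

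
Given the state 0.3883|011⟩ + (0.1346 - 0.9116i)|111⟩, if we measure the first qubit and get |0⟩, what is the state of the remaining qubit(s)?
|11⟩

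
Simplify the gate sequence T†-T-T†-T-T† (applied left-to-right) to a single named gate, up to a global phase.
T†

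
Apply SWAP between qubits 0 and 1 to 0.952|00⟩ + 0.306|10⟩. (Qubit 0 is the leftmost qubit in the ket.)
0.952|00⟩ + 0.306|01⟩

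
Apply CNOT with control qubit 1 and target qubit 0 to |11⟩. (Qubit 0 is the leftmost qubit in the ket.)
|01⟩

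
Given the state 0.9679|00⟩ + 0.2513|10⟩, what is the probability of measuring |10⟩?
0.06315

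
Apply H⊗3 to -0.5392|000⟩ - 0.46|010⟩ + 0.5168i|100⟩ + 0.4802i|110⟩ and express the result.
(-0.3533 + 0.3525i)|000⟩ + (-0.3533 + 0.3525i)|001⟩ + (-0.028 + 0.01294i)|010⟩ + (-0.028 + 0.01294i)|011⟩ + (-0.3533 - 0.3525i)|100⟩ + (-0.3533 - 0.3525i)|101⟩ + (-0.028 - 0.01294i)|110⟩ + (-0.028 - 0.01294i)|111⟩

H⊗3 gives amp(|y⟩) = (1/2√2) Σ_x (−1)^(x·y) amp(|x⟩), where x·y is the number of positions in which both x and y have a 1.
|000⟩: (-0.5392 - 0.46 + 0.5168i + 0.4802i)/(2√2) = (-0.3533 + 0.3525i)
|001⟩: (-0.5392 - 0.46 + 0.5168i + 0.4802i)/(2√2) = (-0.3533 + 0.3525i)
|010⟩: (-0.5392 + 0.46 + 0.5168i - 0.4802i)/(2√2) = (-0.028 + 0.01294i)
|011⟩: (-0.5392 + 0.46 + 0.5168i - 0.4802i)/(2√2) = (-0.028 + 0.01294i)
|100⟩: (-0.5392 - 0.46 - 0.5168i - 0.4802i)/(2√2) = (-0.3533 - 0.3525i)
|101⟩: (-0.5392 - 0.46 - 0.5168i - 0.4802i)/(2√2) = (-0.3533 - 0.3525i)
|110⟩: (-0.5392 + 0.46 - 0.5168i + 0.4802i)/(2√2) = (-0.028 - 0.01294i)
|111⟩: (-0.5392 + 0.46 - 0.5168i + 0.4802i)/(2√2) = (-0.028 - 0.01294i)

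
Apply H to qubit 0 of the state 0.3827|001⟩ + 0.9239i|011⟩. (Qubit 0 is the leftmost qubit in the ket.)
0.2706|001⟩ + 0.6533i|011⟩ + 0.2706|101⟩ + 0.6533i|111⟩

H on qubit 0 mixes each pair of kets that differ only in qubit 0: amplitudes (a, b) of (|…0…⟩, |…1…⟩) become ((a + b)/√2, (a − b)/√2). Kets absent from the input have amplitude 0.
(|001⟩, |101⟩): (a, b) = (0.3827, 0) → (0.2706, 0.2706)
(|011⟩, |111⟩): (a, b) = (0.9239i, 0) → (0.6533i, 0.6533i)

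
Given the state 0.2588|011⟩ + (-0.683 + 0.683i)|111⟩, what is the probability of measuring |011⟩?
0.06698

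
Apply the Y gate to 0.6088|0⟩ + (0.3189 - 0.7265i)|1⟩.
(-0.7265 - 0.3189i)|0⟩ + 0.6088i|1⟩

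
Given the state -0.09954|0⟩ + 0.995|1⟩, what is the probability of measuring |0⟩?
0.009908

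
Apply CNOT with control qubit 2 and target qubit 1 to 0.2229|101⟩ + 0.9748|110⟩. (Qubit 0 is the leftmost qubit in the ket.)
0.9748|110⟩ + 0.2229|111⟩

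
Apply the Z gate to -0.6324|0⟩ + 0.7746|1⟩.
-0.6324|0⟩ - 0.7746|1⟩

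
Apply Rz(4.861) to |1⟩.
(-0.7576 + 0.6527i)|1⟩

Rz(4.861) = [[e^(−iθ/2), 0], [0, e^(iθ/2)]] with e^(±iθ/2) = cos(θ/2) ± i·sin(θ/2); θ = 4.861, cos(θ/2) ≈ -0.757649, sin(θ/2) ≈ 0.652662.
With a = amp(|0⟩) = 0 and b = amp(|1⟩) = 1:
new amp(|0⟩) = (-0.757649 - 0.652662i)·a = 0
new amp(|1⟩) = (-0.757649 + 0.652662i)·b = (-0.7576 + 0.6527i)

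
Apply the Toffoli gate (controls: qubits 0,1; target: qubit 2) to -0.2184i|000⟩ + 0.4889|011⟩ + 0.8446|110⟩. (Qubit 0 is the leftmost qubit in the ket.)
-0.2184i|000⟩ + 0.4889|011⟩ + 0.8446|111⟩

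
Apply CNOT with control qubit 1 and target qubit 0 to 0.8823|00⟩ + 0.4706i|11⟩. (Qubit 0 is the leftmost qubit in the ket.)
0.8823|00⟩ + 0.4706i|01⟩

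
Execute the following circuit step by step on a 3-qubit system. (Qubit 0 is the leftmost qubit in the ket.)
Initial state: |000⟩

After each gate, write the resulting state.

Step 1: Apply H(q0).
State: 1/√2|000⟩ + 1/√2|100⟩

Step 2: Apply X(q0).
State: 1/√2|000⟩ + 1/√2|100⟩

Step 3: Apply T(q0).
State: 1/√2|000⟩ + (1/2 + (1/2)i)|100⟩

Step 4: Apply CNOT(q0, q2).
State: 1/√2|000⟩ + (1/2 + (1/2)i)|101⟩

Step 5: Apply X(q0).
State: (1/2 + (1/2)i)|001⟩ + 1/√2|100⟩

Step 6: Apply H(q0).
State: 1/2|000⟩ + (1/√8 + (1/√8)i)|001⟩ - 1/2|100⟩ + (1/√8 + (1/√8)i)|101⟩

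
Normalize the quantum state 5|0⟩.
|0⟩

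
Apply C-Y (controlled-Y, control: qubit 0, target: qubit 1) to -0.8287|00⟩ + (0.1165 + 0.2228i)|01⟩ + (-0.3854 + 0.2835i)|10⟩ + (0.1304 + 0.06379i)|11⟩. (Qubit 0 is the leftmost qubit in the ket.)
-0.8287|00⟩ + (0.1165 + 0.2228i)|01⟩ + (0.06379 - 0.1304i)|10⟩ + (-0.2835 - 0.3854i)|11⟩

C-Y leaves the control-|0⟩ kets |00⟩, |01⟩ unchanged and applies Y to qubit 1 on the control-|1⟩ pair (|10⟩, |11⟩).
Y = [[0, -i], [i, 0]].
With a = amp(|10⟩) = (-0.3854 + 0.2835i) and b = amp(|11⟩) = (0.1304 + 0.06379i):
new amp(|10⟩) = (-i)·b = (0.06379 - 0.1304i)
new amp(|11⟩) = (i)·a = (-0.2835 - 0.3854i)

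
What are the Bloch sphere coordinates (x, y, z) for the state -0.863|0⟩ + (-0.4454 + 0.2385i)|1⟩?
(0.7688, -0.4117, 0.4895)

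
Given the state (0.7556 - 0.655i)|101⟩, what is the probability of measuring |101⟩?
1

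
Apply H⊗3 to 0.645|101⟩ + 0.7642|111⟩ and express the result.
0.4982|000⟩ - 0.4982|001⟩ - 0.04214|010⟩ + 0.04214|011⟩ - 0.4982|100⟩ + 0.4982|101⟩ + 0.04214|110⟩ - 0.04214|111⟩

H⊗3 gives amp(|y⟩) = (1/2√2) Σ_x (−1)^(x·y) amp(|x⟩), where x·y is the number of positions in which both x and y have a 1.
|000⟩: (0.645 + 0.7642)/(2√2) = 0.4982
|001⟩: (-0.645 - 0.7642)/(2√2) = -0.4982
|010⟩: (0.645 - 0.7642)/(2√2) = -0.04214
|011⟩: (-0.645 + 0.7642)/(2√2) = 0.04214
|100⟩: (-0.645 - 0.7642)/(2√2) = -0.4982
|101⟩: (0.645 + 0.7642)/(2√2) = 0.4982
|110⟩: (-0.645 + 0.7642)/(2√2) = 0.04214
|111⟩: (0.645 - 0.7642)/(2√2) = -0.04214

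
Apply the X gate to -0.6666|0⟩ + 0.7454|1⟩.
0.7454|0⟩ - 0.6666|1⟩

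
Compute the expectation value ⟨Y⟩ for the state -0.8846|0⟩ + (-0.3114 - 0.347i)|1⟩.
0.6139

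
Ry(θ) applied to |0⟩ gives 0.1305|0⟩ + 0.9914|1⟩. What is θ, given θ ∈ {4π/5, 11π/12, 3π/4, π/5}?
11π/12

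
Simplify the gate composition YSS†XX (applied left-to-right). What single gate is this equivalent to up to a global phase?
Y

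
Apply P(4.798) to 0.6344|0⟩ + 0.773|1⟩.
0.6344|0⟩ + (0.0661 - 0.7702i)|1⟩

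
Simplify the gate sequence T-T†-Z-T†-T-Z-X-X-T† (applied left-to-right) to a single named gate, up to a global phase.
T†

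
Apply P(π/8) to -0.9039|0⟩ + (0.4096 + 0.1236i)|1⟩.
-0.9039|0⟩ + (0.3311 + 0.2709i)|1⟩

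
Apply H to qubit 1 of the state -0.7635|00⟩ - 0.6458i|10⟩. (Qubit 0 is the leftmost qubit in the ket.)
-0.5399|00⟩ - 0.5399|01⟩ - 0.4566i|10⟩ - 0.4566i|11⟩

H on qubit 1 mixes each pair of kets that differ only in qubit 1: amplitudes (a, b) of (|…0…⟩, |…1…⟩) become ((a + b)/√2, (a − b)/√2). Kets absent from the input have amplitude 0.
(|00⟩, |01⟩): (a, b) = (-0.7635, 0) → (-0.5399, -0.5399)
(|10⟩, |11⟩): (a, b) = (-0.6458i, 0) → (-0.4566i, -0.4566i)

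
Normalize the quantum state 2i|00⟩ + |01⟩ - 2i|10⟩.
0.6667i|00⟩ + 0.3333|01⟩ - 0.6667i|10⟩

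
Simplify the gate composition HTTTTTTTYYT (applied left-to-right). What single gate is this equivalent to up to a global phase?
H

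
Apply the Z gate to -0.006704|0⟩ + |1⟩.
-0.006704|0⟩ - |1⟩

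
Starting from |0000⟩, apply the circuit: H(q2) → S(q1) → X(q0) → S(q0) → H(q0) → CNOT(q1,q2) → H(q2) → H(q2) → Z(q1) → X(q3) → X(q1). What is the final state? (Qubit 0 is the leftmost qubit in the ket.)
(1/2)i|0101⟩ + (1/2)i|0111⟩ - (1/2)i|1101⟩ - (1/2)i|1111⟩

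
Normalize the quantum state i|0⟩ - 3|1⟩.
0.3162i|0⟩ - 0.9487|1⟩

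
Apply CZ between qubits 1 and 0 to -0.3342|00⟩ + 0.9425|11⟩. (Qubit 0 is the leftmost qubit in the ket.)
-0.3342|00⟩ - 0.9425|11⟩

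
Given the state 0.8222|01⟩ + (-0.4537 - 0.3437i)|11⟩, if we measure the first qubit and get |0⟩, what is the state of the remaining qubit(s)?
|1⟩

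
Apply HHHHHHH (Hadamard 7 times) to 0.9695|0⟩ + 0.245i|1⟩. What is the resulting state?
(0.6855 + 0.1732i)|0⟩ + (0.6855 - 0.1732i)|1⟩

H² = I, so H^7 = H: a single Hadamard. With (a, b) = (0.9695, 0.245i), H gives ((a + b)/√2, (a − b)/√2) = ((0.6855 + 0.1732i), (0.6855 - 0.1732i)).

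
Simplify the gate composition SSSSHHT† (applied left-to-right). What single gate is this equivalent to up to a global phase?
T†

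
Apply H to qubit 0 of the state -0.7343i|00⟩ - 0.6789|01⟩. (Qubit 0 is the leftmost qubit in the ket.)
-0.5192i|00⟩ - 0.4801|01⟩ - 0.5192i|10⟩ - 0.4801|11⟩

H on qubit 0 mixes each pair of kets that differ only in qubit 0: amplitudes (a, b) of (|…0…⟩, |…1…⟩) become ((a + b)/√2, (a − b)/√2). Kets absent from the input have amplitude 0.
(|00⟩, |10⟩): (a, b) = (-0.7343i, 0) → (-0.5192i, -0.5192i)
(|01⟩, |11⟩): (a, b) = (-0.6789, 0) → (-0.4801, -0.4801)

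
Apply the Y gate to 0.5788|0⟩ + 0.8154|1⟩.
-0.8154i|0⟩ + 0.5788i|1⟩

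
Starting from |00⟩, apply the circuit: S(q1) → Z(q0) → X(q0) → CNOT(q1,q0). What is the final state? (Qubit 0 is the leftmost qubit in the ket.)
|10⟩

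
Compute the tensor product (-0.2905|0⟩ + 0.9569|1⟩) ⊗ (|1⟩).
-0.2905|01⟩ + 0.9569|11⟩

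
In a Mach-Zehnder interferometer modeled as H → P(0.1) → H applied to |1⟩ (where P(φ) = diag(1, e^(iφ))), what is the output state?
(0.002498 - 0.04992i)|0⟩ + (0.9975 + 0.04992i)|1⟩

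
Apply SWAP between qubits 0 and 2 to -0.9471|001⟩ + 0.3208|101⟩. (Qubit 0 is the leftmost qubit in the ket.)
-0.9471|100⟩ + 0.3208|101⟩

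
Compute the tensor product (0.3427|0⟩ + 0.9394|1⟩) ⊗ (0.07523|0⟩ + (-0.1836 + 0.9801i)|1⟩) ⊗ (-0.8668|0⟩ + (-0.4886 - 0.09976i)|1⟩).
-0.02235|000⟩ + (-0.0126 - 0.002572i)|001⟩ + (0.05454 - 0.2911i)|010⟩ + (0.06425 - 0.1578i)|011⟩ - 0.06126|100⟩ + (-0.03453 - 0.00705i)|101⟩ + (0.1495 - 0.7981i)|110⟩ + (0.1761 - 0.4327i)|111⟩

amp(|b₁b₂…⟩) = product of the factor amplitudes for bits b₁, b₂, …; only kets whose every factor amplitude is nonzero survive.
|000⟩: (0.3427)(0.07523)(-0.8668) = -0.02235
|001⟩: (0.3427)(0.07523)(-0.4886 - 0.09976i) = (-0.0126 - 0.002572i)
|010⟩: (0.3427)(-0.1836 + 0.9801i)(-0.8668) = (0.05454 - 0.2911i)
|011⟩: (0.3427)(-0.1836 + 0.9801i)(-0.4886 - 0.09976i) = (0.06425 - 0.1578i)
|100⟩: (0.9394)(0.07523)(-0.8668) = -0.06126
|101⟩: (0.9394)(0.07523)(-0.4886 - 0.09976i) = (-0.03453 - 0.00705i)
|110⟩: (0.9394)(-0.1836 + 0.9801i)(-0.8668) = (0.1495 - 0.7981i)
|111⟩: (0.9394)(-0.1836 + 0.9801i)(-0.4886 - 0.09976i) = (0.1761 - 0.4327i)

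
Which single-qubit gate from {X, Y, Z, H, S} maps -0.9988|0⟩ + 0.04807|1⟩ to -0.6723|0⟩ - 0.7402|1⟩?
H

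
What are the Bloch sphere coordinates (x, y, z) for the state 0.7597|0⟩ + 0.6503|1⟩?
(0.9881, 0, 0.1543)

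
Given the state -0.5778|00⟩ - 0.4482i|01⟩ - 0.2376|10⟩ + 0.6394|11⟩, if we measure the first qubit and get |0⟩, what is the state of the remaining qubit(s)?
-0.7901|0⟩ - 0.6129i|1⟩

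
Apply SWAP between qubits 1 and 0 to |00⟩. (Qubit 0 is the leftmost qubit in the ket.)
|00⟩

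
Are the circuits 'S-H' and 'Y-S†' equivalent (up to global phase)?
No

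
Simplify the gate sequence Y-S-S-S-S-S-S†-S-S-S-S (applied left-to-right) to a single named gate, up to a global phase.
Y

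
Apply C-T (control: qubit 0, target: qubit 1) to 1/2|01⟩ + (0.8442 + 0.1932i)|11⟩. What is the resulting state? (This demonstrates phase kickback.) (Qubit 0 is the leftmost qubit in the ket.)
1/2|01⟩ + (0.4603 + 0.7336i)|11⟩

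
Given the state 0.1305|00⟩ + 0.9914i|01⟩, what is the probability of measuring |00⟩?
0.01703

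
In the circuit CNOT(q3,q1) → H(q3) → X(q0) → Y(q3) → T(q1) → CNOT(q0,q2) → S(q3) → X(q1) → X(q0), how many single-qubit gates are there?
7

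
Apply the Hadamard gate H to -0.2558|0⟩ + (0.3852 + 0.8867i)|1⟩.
(0.0915 + 0.627i)|0⟩ + (-0.4533 - 0.627i)|1⟩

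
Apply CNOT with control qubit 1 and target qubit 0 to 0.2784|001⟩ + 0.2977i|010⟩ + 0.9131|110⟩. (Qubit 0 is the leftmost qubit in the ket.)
0.2784|001⟩ + 0.9131|010⟩ + 0.2977i|110⟩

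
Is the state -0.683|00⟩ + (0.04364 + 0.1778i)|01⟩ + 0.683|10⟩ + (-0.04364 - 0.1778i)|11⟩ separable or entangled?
Separable

Writing the state as a|00⟩ + b|01⟩ + c|10⟩ + d|11⟩, it is a product state iff ad − bc = 0.
Here (a, b, c, d) = (-0.683, (0.04364 + 0.1778i), 0.683, (-0.04364 - 0.1778i)): ad − bc = (-0.683)(-0.04364 - 0.1778i) − (0.04364 + 0.1778i)(0.683) = 0, so the state is separable.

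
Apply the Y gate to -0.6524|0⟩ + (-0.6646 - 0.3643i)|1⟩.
(-0.3643 + 0.6646i)|0⟩ - 0.6524i|1⟩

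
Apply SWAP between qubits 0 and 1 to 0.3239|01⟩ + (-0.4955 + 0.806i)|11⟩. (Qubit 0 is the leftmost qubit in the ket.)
0.3239|10⟩ + (-0.4955 + 0.806i)|11⟩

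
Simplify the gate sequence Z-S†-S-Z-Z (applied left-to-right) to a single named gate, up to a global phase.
Z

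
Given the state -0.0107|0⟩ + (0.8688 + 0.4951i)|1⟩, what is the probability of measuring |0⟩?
0.0001145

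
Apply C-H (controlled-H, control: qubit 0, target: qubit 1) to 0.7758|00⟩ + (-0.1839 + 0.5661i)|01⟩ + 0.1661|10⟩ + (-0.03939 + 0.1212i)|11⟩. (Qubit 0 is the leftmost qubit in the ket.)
0.7758|00⟩ + (-0.1839 + 0.5661i)|01⟩ + (0.0896 + 0.0857i)|10⟩ + (0.1453 - 0.0857i)|11⟩

C-H leaves the control-|0⟩ kets |00⟩, |01⟩ unchanged and applies H to qubit 1 on the control-|1⟩ pair (|10⟩, |11⟩).
H = [[1/√2, 1/√2], [1/√2, -1/√2]].
With a = amp(|10⟩) = 0.1661 and b = amp(|11⟩) = (-0.03939 + 0.1212i):
new amp(|10⟩) = (1/√2)·a + (1/√2)·b = (0.0896 + 0.0857i)
new amp(|11⟩) = (1/√2)·a + (-1/√2)·b = (0.1453 - 0.0857i)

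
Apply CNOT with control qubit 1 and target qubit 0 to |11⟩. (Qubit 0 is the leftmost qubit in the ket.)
|01⟩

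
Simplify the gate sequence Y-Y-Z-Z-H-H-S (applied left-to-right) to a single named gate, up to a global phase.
S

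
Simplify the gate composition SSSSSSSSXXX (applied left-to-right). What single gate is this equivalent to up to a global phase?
X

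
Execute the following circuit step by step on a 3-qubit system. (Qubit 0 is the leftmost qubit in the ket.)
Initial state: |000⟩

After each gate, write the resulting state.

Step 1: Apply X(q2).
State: |001⟩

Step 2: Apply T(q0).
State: |001⟩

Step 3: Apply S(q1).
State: |001⟩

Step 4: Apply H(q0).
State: 1/√2|001⟩ + 1/√2|101⟩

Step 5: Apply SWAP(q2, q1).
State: 1/√2|010⟩ + 1/√2|110⟩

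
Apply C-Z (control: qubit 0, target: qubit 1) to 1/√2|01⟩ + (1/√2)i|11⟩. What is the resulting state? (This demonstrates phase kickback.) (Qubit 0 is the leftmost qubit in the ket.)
1/√2|01⟩ - (1/√2)i|11⟩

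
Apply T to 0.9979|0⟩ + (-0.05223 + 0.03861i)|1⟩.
0.9979|0⟩ + (-0.06423 - 0.009631i)|1⟩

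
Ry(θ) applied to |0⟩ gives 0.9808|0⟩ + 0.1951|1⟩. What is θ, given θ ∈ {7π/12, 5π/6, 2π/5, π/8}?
π/8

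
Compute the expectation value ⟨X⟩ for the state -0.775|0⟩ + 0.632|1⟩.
-0.9796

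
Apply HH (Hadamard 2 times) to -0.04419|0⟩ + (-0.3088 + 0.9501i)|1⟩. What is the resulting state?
-0.04419|0⟩ + (-0.3088 + 0.9501i)|1⟩

H² = I, so an even number of Hadamards cancels: H^2 = I and the state is unchanged.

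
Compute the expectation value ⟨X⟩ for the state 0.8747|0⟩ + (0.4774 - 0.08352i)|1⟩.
0.8352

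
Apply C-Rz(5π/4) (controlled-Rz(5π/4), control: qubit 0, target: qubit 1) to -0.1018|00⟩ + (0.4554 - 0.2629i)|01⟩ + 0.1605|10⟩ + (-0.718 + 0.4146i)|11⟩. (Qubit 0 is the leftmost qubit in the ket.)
-0.1018|00⟩ + (0.4554 - 0.2629i)|01⟩ + (-0.06142 - 0.1483i)|10⟩ + (-0.1083 - 0.822i)|11⟩

C-Rz(5π/4) leaves the control-|0⟩ kets |00⟩, |01⟩ unchanged and applies Rz(5π/4) to qubit 1 on the control-|1⟩ pair (|10⟩, |11⟩).
Rz(5π/4) = [[e^(−iθ/2), 0], [0, e^(iθ/2)]] with e^(±iθ/2) = cos(θ/2) ± i·sin(θ/2); θ = 5π/4, cos(θ/2) ≈ -0.382683, sin(θ/2) ≈ 0.92388.
With a = amp(|10⟩) = 0.1605 and b = amp(|11⟩) = (-0.718 + 0.4146i):
new amp(|10⟩) = (-0.382683 - 0.92388i)·a = (-0.06142 - 0.1483i)
new amp(|11⟩) = (-0.382683 + 0.92388i)·b = (-0.1083 - 0.822i)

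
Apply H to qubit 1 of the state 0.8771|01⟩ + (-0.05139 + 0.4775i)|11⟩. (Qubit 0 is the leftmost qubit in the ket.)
0.6202|00⟩ - 0.6202|01⟩ + (-0.03634 + 0.3376i)|10⟩ + (0.03634 - 0.3376i)|11⟩

H on qubit 1 mixes each pair of kets that differ only in qubit 1: amplitudes (a, b) of (|…0…⟩, |…1…⟩) become ((a + b)/√2, (a − b)/√2). Kets absent from the input have amplitude 0.
(|00⟩, |01⟩): (a, b) = (0, 0.8771) → (0.6202, -0.6202)
(|10⟩, |11⟩): (a, b) = (0, (-0.05139 + 0.4775i)) → ((-0.03634 + 0.3376i), (0.03634 - 0.3376i))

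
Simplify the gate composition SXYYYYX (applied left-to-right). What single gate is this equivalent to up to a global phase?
S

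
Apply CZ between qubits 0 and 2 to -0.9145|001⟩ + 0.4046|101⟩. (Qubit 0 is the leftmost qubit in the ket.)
-0.9145|001⟩ - 0.4046|101⟩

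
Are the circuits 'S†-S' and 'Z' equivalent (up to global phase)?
No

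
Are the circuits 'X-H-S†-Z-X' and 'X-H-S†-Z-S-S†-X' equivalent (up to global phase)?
Yes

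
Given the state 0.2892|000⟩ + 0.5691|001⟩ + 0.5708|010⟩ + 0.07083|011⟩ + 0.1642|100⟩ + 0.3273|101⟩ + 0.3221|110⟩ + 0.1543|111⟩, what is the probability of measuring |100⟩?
0.02696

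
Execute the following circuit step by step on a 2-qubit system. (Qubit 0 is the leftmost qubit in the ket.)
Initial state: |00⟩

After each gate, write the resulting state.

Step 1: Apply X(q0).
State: |10⟩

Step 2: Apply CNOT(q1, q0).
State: |10⟩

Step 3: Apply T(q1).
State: |10⟩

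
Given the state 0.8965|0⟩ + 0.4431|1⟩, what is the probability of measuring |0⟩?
0.8037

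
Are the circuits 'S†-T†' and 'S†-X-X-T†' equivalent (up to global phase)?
Yes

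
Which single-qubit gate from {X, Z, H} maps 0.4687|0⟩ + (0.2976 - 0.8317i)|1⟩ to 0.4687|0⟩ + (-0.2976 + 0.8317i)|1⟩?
Z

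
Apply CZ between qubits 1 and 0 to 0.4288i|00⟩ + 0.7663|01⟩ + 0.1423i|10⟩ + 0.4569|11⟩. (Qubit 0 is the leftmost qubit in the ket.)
0.4288i|00⟩ + 0.7663|01⟩ + 0.1423i|10⟩ - 0.4569|11⟩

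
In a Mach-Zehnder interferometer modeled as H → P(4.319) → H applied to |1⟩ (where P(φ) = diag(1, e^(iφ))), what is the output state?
(0.6917 + 0.4618i)|0⟩ + (0.3083 - 0.4618i)|1⟩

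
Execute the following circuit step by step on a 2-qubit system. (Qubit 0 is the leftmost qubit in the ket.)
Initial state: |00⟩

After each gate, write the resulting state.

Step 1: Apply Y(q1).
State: i|01⟩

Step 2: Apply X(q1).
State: i|00⟩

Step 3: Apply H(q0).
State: (1/√2)i|00⟩ + (1/√2)i|10⟩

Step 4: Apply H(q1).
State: (1/2)i|00⟩ + (1/2)i|01⟩ + (1/2)i|10⟩ + (1/2)i|11⟩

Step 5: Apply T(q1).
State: (1/2)i|00⟩ + (-1/√8 + (1/√8)i)|01⟩ + (1/2)i|10⟩ + (-1/√8 + (1/√8)i)|11⟩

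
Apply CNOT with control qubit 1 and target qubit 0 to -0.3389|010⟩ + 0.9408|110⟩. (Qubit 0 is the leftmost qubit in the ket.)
0.9408|010⟩ - 0.3389|110⟩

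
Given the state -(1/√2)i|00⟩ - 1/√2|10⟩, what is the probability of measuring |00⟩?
1/2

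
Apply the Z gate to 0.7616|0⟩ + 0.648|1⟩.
0.7616|0⟩ - 0.648|1⟩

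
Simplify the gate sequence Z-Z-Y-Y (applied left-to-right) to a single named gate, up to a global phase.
I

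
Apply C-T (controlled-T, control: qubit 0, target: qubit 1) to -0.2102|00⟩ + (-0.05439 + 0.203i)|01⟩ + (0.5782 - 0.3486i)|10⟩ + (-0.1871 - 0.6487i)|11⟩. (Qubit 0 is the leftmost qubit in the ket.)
-0.2102|00⟩ + (-0.05439 + 0.203i)|01⟩ + (0.5782 - 0.3486i)|10⟩ + (0.3264 - 0.591i)|11⟩

C-T leaves the control-|0⟩ kets |00⟩, |01⟩ unchanged and applies T to qubit 1 on the control-|1⟩ pair (|10⟩, |11⟩).
T = [[1, 0], [0, (1/√2 + (1/√2)i)]].
With a = amp(|10⟩) = (0.5782 - 0.3486i) and b = amp(|11⟩) = (-0.1871 - 0.6487i):
new amp(|10⟩) = (1)·a = (0.5782 - 0.3486i)
new amp(|11⟩) = (1/√2 + (1/√2)i)·b = (0.3264 - 0.591i)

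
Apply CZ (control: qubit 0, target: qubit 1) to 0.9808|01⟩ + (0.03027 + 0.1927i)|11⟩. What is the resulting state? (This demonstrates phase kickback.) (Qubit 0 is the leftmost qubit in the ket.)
0.9808|01⟩ + (-0.03027 - 0.1927i)|11⟩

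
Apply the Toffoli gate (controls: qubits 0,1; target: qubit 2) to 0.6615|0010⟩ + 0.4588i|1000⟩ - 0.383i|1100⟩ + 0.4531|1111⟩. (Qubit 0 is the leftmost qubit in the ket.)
0.6615|0010⟩ + 0.4588i|1000⟩ + 0.4531|1101⟩ - 0.383i|1110⟩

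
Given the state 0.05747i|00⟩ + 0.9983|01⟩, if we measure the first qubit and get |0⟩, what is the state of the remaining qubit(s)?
0.05747i|0⟩ + 0.9983|1⟩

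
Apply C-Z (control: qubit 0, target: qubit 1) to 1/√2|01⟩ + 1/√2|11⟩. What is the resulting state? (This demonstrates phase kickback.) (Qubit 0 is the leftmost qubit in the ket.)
1/√2|01⟩ - 1/√2|11⟩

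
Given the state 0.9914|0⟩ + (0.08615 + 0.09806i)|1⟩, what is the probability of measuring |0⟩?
0.9829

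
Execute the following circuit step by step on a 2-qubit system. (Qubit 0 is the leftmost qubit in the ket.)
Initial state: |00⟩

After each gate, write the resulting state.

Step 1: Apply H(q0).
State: 1/√2|00⟩ + 1/√2|10⟩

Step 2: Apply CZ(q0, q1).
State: 1/√2|00⟩ + 1/√2|10⟩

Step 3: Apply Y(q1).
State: (1/√2)i|01⟩ + (1/√2)i|11⟩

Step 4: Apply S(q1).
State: -1/√2|01⟩ - 1/√2|11⟩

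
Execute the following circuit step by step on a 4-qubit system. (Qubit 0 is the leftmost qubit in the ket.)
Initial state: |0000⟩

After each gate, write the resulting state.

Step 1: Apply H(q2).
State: 1/√2|0000⟩ + 1/√2|0010⟩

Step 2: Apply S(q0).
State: 1/√2|0000⟩ + 1/√2|0010⟩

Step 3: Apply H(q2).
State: |0000⟩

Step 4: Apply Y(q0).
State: i|1000⟩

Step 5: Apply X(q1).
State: i|1100⟩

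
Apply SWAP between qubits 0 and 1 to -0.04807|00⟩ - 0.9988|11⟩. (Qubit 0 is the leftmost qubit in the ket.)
-0.04807|00⟩ - 0.9988|11⟩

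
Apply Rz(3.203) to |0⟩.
(-0.0307 - 0.9995i)|0⟩

Rz(3.203) = [[e^(−iθ/2), 0], [0, e^(iθ/2)]] with e^(±iθ/2) = cos(θ/2) ± i·sin(θ/2); θ = 3.203, cos(θ/2) ≈ -0.0306988, sin(θ/2) ≈ 0.999529.
With a = amp(|0⟩) = 1 and b = amp(|1⟩) = 0:
new amp(|0⟩) = (-0.0306988 - 0.999529i)·a = (-0.0307 - 0.9995i)
new amp(|1⟩) = (-0.0306988 + 0.999529i)·b = 0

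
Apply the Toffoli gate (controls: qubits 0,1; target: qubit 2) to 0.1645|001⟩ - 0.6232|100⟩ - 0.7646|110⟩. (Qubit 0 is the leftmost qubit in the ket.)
0.1645|001⟩ - 0.6232|100⟩ - 0.7646|111⟩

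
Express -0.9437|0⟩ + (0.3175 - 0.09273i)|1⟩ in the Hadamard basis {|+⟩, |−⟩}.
(-0.4428 - 0.06557i)|+⟩ + (-0.8918 + 0.06557i)|−⟩

With |ψ⟩ = α|0⟩ + β|1⟩, the Hadamard-basis coefficients are ⟨+|ψ⟩ = (α + β)/√2 and ⟨−|ψ⟩ = (α − β)/√2.
Here α = -0.9437, β = (0.3175 - 0.09273i): (α + β)/√2 = (-0.4428 - 0.06557i), (α − β)/√2 = (-0.8918 + 0.06557i).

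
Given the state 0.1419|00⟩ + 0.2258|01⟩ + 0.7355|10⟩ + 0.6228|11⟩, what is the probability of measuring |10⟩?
0.541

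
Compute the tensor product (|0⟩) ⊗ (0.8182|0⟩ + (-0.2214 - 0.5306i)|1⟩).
0.8182|00⟩ + (-0.2214 - 0.5306i)|01⟩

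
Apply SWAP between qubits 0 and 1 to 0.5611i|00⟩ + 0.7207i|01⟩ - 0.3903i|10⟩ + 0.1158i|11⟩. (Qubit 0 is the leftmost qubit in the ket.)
0.5611i|00⟩ - 0.3903i|01⟩ + 0.7207i|10⟩ + 0.1158i|11⟩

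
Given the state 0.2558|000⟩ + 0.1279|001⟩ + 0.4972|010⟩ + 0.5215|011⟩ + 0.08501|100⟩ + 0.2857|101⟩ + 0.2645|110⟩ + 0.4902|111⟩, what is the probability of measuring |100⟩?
0.007227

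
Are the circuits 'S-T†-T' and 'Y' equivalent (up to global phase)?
No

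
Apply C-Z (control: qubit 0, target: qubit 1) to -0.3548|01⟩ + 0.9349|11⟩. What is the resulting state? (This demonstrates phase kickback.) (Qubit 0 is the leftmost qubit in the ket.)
-0.3548|01⟩ - 0.9349|11⟩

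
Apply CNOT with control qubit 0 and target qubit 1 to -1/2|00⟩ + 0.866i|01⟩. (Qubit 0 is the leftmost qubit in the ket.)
-1/2|00⟩ + 0.866i|01⟩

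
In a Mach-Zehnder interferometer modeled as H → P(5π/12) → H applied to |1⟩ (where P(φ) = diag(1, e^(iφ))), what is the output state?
(0.3706 - 0.483i)|0⟩ + (0.6294 + 0.483i)|1⟩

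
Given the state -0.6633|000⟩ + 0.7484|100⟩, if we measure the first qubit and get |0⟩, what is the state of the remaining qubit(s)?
-|00⟩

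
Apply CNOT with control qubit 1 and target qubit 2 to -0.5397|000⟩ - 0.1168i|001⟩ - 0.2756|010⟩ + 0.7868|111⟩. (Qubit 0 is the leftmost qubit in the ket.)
-0.5397|000⟩ - 0.1168i|001⟩ - 0.2756|011⟩ + 0.7868|110⟩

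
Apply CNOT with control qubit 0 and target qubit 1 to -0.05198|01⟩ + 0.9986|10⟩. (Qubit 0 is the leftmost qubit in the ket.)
-0.05198|01⟩ + 0.9986|11⟩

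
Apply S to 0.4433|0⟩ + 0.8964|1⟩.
0.4433|0⟩ + 0.8964i|1⟩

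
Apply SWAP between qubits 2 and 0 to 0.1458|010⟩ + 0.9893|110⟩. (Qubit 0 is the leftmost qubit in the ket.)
0.1458|010⟩ + 0.9893|011⟩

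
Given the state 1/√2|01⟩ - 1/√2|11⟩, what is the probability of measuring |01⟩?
1/2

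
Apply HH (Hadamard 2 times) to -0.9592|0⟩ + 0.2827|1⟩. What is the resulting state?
-0.9592|0⟩ + 0.2827|1⟩

H² = I, so an even number of Hadamards cancels: H^2 = I and the state is unchanged.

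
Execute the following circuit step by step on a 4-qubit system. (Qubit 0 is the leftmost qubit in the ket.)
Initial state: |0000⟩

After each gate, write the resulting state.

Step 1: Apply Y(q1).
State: i|0100⟩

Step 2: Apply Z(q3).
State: i|0100⟩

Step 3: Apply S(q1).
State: -|0100⟩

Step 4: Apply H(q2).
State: -1/√2|0100⟩ - 1/√2|0110⟩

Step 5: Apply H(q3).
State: -1/2|0100⟩ - 1/2|0101⟩ - 1/2|0110⟩ - 1/2|0111⟩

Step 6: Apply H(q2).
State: -1/√2|0100⟩ - 1/√2|0101⟩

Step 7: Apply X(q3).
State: -1/√2|0100⟩ - 1/√2|0101⟩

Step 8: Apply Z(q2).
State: -1/√2|0100⟩ - 1/√2|0101⟩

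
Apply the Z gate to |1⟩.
-|1⟩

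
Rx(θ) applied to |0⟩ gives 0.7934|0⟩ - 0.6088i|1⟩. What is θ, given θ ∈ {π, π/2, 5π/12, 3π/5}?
5π/12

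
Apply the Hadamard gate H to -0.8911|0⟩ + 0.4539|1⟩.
-0.3091|0⟩ - 0.9511|1⟩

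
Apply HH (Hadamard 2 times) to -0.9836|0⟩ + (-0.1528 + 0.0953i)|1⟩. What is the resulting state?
-0.9836|0⟩ + (-0.1528 + 0.0953i)|1⟩

H² = I, so an even number of Hadamards cancels: H^2 = I and the state is unchanged.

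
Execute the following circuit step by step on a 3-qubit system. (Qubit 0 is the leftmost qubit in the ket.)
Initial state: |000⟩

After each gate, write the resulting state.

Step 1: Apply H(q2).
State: 1/√2|000⟩ + 1/√2|001⟩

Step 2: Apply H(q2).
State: |000⟩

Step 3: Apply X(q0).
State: |100⟩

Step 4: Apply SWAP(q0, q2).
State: |001⟩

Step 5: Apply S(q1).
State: |001⟩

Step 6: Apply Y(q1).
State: i|011⟩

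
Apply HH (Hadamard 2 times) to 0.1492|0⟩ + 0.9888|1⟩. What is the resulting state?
0.1492|0⟩ + 0.9888|1⟩

H² = I, so an even number of Hadamards cancels: H^2 = I and the state is unchanged.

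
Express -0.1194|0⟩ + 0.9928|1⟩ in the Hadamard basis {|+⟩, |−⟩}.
0.6176|+⟩ - 0.7864|−⟩

With |ψ⟩ = α|0⟩ + β|1⟩, the Hadamard-basis coefficients are ⟨+|ψ⟩ = (α + β)/√2 and ⟨−|ψ⟩ = (α − β)/√2.
Here α = -0.1194, β = 0.9928: (α + β)/√2 = 0.6176, (α − β)/√2 = -0.7864.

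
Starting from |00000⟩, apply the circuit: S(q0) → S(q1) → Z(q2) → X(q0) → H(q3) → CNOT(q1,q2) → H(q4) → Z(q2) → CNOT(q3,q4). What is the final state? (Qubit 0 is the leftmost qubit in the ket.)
1/2|10000⟩ + 1/2|10001⟩ + 1/2|10010⟩ + 1/2|10011⟩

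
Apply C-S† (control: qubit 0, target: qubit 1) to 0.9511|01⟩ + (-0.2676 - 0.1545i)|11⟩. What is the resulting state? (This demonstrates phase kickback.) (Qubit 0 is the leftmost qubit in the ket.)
0.9511|01⟩ + (-0.1545 + 0.2676i)|11⟩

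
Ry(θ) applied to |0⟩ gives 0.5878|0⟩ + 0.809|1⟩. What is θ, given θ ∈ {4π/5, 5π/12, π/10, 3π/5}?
3π/5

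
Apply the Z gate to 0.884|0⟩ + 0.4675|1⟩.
0.884|0⟩ - 0.4675|1⟩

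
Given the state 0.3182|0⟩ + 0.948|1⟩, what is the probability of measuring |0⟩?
0.1013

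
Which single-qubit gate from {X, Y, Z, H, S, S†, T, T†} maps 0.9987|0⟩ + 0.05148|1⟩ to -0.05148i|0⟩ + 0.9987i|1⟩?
Y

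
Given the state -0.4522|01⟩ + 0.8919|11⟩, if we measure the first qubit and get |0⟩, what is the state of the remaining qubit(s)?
-|1⟩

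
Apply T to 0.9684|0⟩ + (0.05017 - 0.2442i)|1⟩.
0.9684|0⟩ + (0.2082 - 0.1372i)|1⟩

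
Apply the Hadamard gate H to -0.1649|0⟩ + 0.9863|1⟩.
0.5808|0⟩ - 0.814|1⟩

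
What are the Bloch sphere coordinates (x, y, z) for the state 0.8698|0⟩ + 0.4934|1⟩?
(0.8583, 0, 0.5131)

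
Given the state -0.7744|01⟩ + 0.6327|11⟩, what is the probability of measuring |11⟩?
0.4003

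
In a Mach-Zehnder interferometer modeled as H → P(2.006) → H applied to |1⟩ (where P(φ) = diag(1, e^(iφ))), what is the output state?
(0.7108 - 0.4534i)|0⟩ + (0.2892 + 0.4534i)|1⟩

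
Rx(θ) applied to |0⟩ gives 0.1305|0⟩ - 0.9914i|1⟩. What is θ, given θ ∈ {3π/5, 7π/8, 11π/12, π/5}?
11π/12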